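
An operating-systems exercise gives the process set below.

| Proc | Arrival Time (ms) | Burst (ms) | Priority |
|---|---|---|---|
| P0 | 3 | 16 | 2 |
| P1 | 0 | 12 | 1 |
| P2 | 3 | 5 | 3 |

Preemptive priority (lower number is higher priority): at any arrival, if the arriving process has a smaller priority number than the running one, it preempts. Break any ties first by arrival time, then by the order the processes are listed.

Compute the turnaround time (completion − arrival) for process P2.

Gantt: | P1 0-12 | P0 12-28 | P2 28-33 |
Completion: P0=28  P1=12  P2=33
Turnaround (C−A): P0=25  P1=12  P2=30
Turnaround(P2) = completion − arrival = 33 − 3 = 30

30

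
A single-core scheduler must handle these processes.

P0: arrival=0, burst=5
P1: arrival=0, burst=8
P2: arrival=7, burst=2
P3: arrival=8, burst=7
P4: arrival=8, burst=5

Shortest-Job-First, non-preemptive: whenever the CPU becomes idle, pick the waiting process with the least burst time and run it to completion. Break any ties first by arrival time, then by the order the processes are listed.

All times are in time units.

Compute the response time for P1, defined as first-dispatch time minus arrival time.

Schedule: | P0 0-5 | P1 5-13 | P2 13-15 | P4 15-20 | P3 20-27 |
Completion: P0=5  P1=13  P2=15  P3=27  P4=20
Turnaround (C−A): P0=5  P1=13  P2=8  P3=19  P4=12
Response(P1) = first start − arrival = 5 − 0 = 5

5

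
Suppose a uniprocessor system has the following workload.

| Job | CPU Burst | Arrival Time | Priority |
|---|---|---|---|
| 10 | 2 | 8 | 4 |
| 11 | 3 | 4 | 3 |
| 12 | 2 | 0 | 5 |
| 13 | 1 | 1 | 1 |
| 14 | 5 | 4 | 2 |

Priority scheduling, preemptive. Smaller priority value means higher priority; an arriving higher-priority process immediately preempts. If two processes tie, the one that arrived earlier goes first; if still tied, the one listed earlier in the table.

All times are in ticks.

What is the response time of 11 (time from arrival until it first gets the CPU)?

Gantt: | 12 0-1 | 13 1-2 | 12 2-3 | idle 3-4 | 14 4-9 | 11 9-12 | 10 12-14 |
Completion: 10=14  11=12  12=3  13=2  14=9
Turnaround (C−A): 10=6  11=8  12=3  13=1  14=5
Response(11) = first start − arrival = 9 − 4 = 5

5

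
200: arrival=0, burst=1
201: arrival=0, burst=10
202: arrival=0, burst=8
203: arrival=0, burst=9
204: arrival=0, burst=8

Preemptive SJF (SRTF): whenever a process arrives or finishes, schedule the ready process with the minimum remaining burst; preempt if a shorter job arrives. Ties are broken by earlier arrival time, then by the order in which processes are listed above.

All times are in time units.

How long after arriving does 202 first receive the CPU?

1

Timeline: | 200 0-1 | 202 1-9 | 204 9-17 | 203 17-26 | 201 26-36 |
Completion: 200=1  201=36  202=9  203=26  204=17
Turnaround (C−A): 200=1  201=36  202=9  203=26  204=17
Response(202) = first start − arrival = 1 − 0 = 1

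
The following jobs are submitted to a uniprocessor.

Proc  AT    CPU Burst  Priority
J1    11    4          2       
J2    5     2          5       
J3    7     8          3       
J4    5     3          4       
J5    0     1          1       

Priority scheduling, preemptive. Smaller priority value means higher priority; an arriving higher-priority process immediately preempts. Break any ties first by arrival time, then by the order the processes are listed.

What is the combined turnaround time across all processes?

49

Schedule: | J5 0-1 | idle 1-5 | J4 5-7 | J3 7-11 | J1 11-15 | J3 15-19 | J4 19-20 | J2 20-22 |
Completion: J1=15  J2=22  J3=19  J4=20  J5=1
Turnaround (C−A): J1=4  J2=17  J3=12  J4=15  J5=1
Turnaround = completion − arrival: J1=4, J2=17, J3=12, J4=15, J5=1
Total turnaround = 4 + 17 + 12 + 15 + 1 = 49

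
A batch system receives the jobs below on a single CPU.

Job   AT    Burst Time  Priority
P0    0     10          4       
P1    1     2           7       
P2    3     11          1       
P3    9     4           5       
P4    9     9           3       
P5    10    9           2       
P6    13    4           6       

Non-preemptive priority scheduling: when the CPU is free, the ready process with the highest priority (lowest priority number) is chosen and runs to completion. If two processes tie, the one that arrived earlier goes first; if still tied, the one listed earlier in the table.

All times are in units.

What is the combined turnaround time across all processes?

Timeline: | P0 0-10 | P2 10-21 | P5 21-30 | P4 30-39 | P3 39-43 | P6 43-47 | P1 47-49 |
Completion: P0=10  P1=49  P2=21  P3=43  P4=39  P5=30  P6=47
Turnaround = completion − arrival: P0=10, P1=48, P2=18, P3=34, P4=30, P5=20, P6=34
Total turnaround = 10 + 48 + 18 + 34 + 30 + 20 + 34 = 194

194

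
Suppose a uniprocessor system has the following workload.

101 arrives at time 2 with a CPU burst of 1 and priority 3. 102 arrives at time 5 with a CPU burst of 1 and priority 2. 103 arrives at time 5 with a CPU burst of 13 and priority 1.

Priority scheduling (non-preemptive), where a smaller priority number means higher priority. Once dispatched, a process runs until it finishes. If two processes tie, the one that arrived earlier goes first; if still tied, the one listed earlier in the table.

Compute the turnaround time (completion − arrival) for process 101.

1

Schedule: | idle 0-2 | 101 2-3 | idle 3-5 | 103 5-18 | 102 18-19 |
Completion: 101=3  102=19  103=18
Turnaround(101) = completion − arrival = 3 − 2 = 1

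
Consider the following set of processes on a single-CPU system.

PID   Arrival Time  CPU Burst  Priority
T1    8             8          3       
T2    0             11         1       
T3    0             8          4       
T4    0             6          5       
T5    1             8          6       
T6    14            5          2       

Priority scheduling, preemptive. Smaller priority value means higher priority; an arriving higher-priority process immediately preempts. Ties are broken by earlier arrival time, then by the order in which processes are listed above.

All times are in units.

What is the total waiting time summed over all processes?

101

Timeline: | T2 0-11 | T1 11-14 | T6 14-19 | T1 19-24 | T3 24-32 | T4 32-38 | T5 38-46 |
Completion: T1=24  T2=11  T3=32  T4=38  T5=46  T6=19
Waiting = turnaround − burst: T1=8, T2=0, T3=24, T4=32, T5=37, T6=0
Total waiting = 8 + 0 + 24 + 32 + 37 + 0 = 101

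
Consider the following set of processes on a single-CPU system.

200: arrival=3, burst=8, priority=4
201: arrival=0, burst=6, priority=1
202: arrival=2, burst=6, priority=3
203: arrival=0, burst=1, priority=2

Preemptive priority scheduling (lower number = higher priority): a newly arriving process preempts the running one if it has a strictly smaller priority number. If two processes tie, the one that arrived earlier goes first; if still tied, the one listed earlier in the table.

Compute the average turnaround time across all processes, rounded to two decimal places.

10.50

Timeline: | 201 0-6 | 203 6-7 | 202 7-13 | 200 13-21 |
Completion: 200=21  201=6  202=13  203=7
Turnaround (C−A): 200=18  201=6  202=11  203=7
Turnaround times: 200=18, 201=6, 202=11, 203=7
Average turnaround = (18+6+11+7) / 4 = 42/4 = 10.50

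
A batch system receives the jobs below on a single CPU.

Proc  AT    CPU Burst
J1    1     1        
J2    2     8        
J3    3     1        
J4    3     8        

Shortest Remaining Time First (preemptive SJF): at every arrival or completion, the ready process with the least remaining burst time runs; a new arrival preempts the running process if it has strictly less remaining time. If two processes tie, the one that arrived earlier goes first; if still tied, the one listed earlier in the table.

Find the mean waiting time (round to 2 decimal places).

2.25

Schedule: | idle 0-1 | J1 1-2 | J2 2-3 | J3 3-4 | J2 4-11 | J4 11-19 |
Completion: J1=2  J2=11  J3=4  J4=19
Turnaround (C−A): J1=1  J2=9  J3=1  J4=16
Waiting times: J1=0, J2=1, J3=0, J4=8
Average waiting = (0+1+0+8) / 4 = 9/4 = 2.25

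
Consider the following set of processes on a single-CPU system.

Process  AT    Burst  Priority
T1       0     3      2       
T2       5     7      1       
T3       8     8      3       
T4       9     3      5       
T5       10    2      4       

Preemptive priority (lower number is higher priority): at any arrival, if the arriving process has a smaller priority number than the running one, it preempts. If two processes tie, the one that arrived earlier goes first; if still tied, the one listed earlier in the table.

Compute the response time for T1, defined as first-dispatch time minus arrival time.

0

Gantt: | T1 0-3 | idle 3-5 | T2 5-12 | T3 12-20 | T5 20-22 | T4 22-25 |
Completion: T1=3  T2=12  T3=20  T4=25  T5=22
Response(T1) = first start − arrival = 0 − 0 = 0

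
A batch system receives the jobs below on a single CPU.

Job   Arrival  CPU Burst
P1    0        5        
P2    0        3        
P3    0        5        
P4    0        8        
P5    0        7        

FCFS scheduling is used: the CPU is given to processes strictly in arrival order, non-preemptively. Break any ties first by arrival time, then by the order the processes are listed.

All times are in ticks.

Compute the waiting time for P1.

Timeline: | P1 0-5 | P2 5-8 | P3 8-13 | P4 13-21 | P5 21-28 |
Completion: P1=5  P2=8  P3=13  P4=21  P5=28
Turnaround (C−A): P1=5  P2=8  P3=13  P4=21  P5=28
Waiting(P1) = turnaround − burst = 5 − 5 = 0

0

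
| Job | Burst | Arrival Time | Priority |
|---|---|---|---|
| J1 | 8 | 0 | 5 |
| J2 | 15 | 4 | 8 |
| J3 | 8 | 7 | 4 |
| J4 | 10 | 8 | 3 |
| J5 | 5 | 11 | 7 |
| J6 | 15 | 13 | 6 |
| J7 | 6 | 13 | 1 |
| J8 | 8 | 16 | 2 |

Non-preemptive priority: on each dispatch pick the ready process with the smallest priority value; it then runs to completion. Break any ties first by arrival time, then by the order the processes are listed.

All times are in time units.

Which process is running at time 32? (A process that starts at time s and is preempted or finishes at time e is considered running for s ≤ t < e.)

Schedule: | J1 0-8 | J4 8-18 | J7 18-24 | J8 24-32 | J3 32-40 | J6 40-55 | J5 55-60 | J2 60-75 |
Completion: J1=8  J2=75  J3=40  J4=18  J5=60  J6=55  J7=24  J8=32
Turnaround (C−A): J1=8  J2=71  J3=33  J4=10  J5=49  J6=42  J7=11  J8=16

J3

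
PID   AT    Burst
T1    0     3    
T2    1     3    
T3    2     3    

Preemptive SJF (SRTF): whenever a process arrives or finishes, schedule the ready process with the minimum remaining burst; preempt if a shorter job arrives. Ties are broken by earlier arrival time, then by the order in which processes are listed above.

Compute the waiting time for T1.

0

Gantt: | T1 0-3 | T2 3-6 | T3 6-9 |
Completion: T1=3  T2=6  T3=9
Waiting(T1) = turnaround − burst = 3 − 3 = 0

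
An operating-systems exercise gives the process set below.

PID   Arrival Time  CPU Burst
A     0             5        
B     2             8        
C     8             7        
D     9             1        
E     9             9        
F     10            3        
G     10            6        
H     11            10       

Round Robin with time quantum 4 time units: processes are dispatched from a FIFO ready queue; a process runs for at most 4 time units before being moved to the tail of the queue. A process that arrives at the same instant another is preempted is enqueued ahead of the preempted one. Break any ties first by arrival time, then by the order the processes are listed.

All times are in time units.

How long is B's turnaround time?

15

Gantt: | A 0-4 | B 4-8 | A 8-9 | C 9-13 | B 13-17 | D 17-18 | E 18-22 | F 22-25 | G 25-29 | H 29-33 | C 33-36 | E 36-40 | G 40-42 | H 42-46 | E 46-47 | H 47-49 |
Completion: A=9  B=17  C=36  D=18  E=47  F=25  G=42  H=49
Turnaround (C−A): A=9  B=15  C=28  D=9  E=38  F=15  G=32  H=38
Turnaround(B) = completion − arrival = 17 − 2 = 15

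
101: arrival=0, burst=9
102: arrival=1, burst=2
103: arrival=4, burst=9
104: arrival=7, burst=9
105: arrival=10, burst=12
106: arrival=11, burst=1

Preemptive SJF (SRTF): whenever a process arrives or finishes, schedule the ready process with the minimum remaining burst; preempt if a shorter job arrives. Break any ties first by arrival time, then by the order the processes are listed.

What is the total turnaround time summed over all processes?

Schedule: | 101 0-1 | 102 1-3 | 101 3-11 | 106 11-12 | 103 12-21 | 104 21-30 | 105 30-42 |
Completion: 101=11  102=3  103=21  104=30  105=42  106=12
Turnaround (C−A): 101=11  102=2  103=17  104=23  105=32  106=1
Turnaround = completion − arrival: 101=11, 102=2, 103=17, 104=23, 105=32, 106=1
Total turnaround = 11 + 2 + 17 + 23 + 32 + 1 = 86

86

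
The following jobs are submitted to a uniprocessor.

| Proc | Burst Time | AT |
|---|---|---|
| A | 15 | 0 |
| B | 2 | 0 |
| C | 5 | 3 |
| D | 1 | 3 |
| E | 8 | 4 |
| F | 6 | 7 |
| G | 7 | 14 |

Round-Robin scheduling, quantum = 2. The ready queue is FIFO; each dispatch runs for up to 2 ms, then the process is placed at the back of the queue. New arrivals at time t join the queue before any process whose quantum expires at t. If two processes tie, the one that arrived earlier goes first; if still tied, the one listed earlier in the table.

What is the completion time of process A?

Timeline: | A 0-2 | B 2-4 | A 4-6 | C 6-8 | D 8-9 | E 9-11 | A 11-13 | F 13-15 | C 15-17 | E 17-19 | A 19-21 | G 21-23 | F 23-25 | C 25-26 | E 26-28 | A 28-30 | G 30-32 | F 32-34 | E 34-36 | A 36-38 | G 38-40 | A 40-42 | G 42-43 | A 43-44 |
Completion: A=44  B=4  C=26  D=9  E=36  F=34  G=43

44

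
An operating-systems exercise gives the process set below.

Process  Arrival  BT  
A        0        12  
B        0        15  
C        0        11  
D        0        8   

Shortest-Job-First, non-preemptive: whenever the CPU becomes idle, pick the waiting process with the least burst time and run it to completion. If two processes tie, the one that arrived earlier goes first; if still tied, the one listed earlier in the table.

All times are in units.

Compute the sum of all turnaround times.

104

Gantt: | D 0-8 | C 8-19 | A 19-31 | B 31-46 |
Completion: A=31  B=46  C=19  D=8
Turnaround (C−A): A=31  B=46  C=19  D=8
Turnaround = completion − arrival: A=31, B=46, C=19, D=8
Total turnaround = 31 + 46 + 19 + 8 = 104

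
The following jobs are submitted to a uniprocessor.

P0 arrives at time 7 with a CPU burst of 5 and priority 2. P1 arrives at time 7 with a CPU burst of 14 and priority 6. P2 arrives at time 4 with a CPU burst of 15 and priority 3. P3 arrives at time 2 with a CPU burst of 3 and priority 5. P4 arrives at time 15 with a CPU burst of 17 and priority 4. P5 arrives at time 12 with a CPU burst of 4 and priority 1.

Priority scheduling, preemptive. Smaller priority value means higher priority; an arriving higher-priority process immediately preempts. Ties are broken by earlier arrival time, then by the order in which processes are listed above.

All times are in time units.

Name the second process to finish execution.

P5

Schedule: | idle 0-2 | P3 2-4 | P2 4-7 | P0 7-12 | P5 12-16 | P2 16-28 | P4 28-45 | P3 45-46 | P1 46-60 |
Completion: P0=12  P1=60  P2=28  P3=46  P4=45  P5=16
Turnaround (C−A): P0=5  P1=53  P2=24  P3=44  P4=30  P5=4
Finish order: P0 → P5 → P2 → P4 → P3 → P1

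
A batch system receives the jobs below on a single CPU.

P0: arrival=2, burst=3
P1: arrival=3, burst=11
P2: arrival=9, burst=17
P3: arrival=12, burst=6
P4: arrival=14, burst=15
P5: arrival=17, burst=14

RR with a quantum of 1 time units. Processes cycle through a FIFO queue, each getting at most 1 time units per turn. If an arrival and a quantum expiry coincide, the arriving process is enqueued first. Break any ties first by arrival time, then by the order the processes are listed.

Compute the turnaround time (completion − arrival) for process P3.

26

Schedule: | idle 0-2 | P0 2-3 | P1 3-4 | P0 4-5 | P1 5-6 | P0 6-7 | P1 7-9 | P2 9-10 | P1 10-11 | P2 11-12 | P1 12-13 | P3 13-14 | P2 14-15 | P1 15-16 | P4 16-17 | P3 17-18 | P2 18-19 | P1 19-20 | P5 20-21 | P4 21-22 | P3 22-23 | P2 23-24 | P1 24-25 | P5 25-26 | P4 26-27 | P3 27-28 | P2 28-29 | P1 29-30 | P5 30-31 | P4 31-32 | P3 32-33 | P2 33-34 | P1 34-35 | P5 35-36 | P4 36-37 | P3 37-38 | P2 38-39 | P5 39-40 | P4 40-41 | P2 41-42 | P5 42-43 | P4 43-44 | P2 44-45 | P5 45-46 | P4 46-47 | P2 47-48 | P5 48-49 | P4 49-50 | P2 50-51 | P5 51-52 | P4 52-53 | P2 53-54 | P5 54-55 | P4 55-56 | P2 56-57 | P5 57-58 | P4 58-59 | P2 59-60 | P5 60-61 | P4 61-62 | P2 62-63 | P5 63-64 | P4 64-65 | P2 65-66 | P5 66-67 | P4 67-68 |
Completion: P0=7  P1=35  P2=66  P3=38  P4=68  P5=67
Turnaround (C−A): P0=5  P1=32  P2=57  P3=26  P4=54  P5=50
Turnaround(P3) = completion − arrival = 38 − 12 = 26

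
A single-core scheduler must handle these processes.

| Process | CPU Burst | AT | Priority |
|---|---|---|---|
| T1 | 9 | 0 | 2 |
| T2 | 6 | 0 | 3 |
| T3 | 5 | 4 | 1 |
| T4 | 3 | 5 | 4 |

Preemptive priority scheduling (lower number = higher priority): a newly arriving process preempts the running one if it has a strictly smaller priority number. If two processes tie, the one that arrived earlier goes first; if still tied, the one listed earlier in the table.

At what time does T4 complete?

23

Gantt: | T1 0-4 | T3 4-9 | T1 9-14 | T2 14-20 | T4 20-23 |
Completion: T1=14  T2=20  T3=9  T4=23
Turnaround (C−A): T1=14  T2=20  T3=5  T4=18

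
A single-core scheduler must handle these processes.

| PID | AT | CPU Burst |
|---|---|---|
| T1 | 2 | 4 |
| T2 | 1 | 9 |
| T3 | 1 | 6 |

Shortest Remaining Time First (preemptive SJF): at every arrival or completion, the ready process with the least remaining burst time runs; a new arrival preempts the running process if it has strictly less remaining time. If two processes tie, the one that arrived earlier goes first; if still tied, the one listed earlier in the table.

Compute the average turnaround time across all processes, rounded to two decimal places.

11.00

Timeline: | idle 0-1 | T3 1-2 | T1 2-6 | T3 6-11 | T2 11-20 |
Completion: T1=6  T2=20  T3=11
Turnaround times: T1=4, T2=19, T3=10
Average turnaround = (4+19+10) / 3 = 33/3 = 11.00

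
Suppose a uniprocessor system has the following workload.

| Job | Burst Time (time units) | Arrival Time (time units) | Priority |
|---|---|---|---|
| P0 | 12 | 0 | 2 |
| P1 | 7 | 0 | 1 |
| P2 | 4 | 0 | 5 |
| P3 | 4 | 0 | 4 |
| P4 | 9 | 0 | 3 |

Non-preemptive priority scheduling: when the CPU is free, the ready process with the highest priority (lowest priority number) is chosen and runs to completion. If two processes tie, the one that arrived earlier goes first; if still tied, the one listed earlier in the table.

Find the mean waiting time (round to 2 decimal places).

17.20

Schedule: | P1 0-7 | P0 7-19 | P4 19-28 | P3 28-32 | P2 32-36 |
Completion: P0=19  P1=7  P2=36  P3=32  P4=28
Waiting times: P0=7, P1=0, P2=32, P3=28, P4=19
Average waiting = (7+0+32+28+19) / 5 = 86/5 = 17.20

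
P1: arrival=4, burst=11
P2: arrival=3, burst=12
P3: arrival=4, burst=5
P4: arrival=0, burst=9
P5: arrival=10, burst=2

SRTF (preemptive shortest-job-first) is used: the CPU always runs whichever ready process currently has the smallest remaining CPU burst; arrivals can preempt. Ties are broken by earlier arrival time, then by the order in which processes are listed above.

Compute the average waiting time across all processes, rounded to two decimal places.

8.60

Schedule: | P4 0-9 | P3 9-10 | P5 10-12 | P3 12-16 | P1 16-27 | P2 27-39 |
Completion: P1=27  P2=39  P3=16  P4=9  P5=12
Turnaround (C−A): P1=23  P2=36  P3=12  P4=9  P5=2
Waiting times: P1=12, P2=24, P3=7, P4=0, P5=0
Average waiting = (12+24+7+0+0) / 5 = 43/5 = 8.60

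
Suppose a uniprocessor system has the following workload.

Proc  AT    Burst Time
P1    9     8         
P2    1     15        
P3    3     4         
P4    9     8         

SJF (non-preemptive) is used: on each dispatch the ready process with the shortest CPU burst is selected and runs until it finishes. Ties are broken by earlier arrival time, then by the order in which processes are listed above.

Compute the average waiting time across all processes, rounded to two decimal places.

Schedule: | idle 0-1 | P2 1-16 | P3 16-20 | P1 20-28 | P4 28-36 |
Completion: P1=28  P2=16  P3=20  P4=36
Turnaround (C−A): P1=19  P2=15  P3=17  P4=27
Waiting times: P1=11, P2=0, P3=13, P4=19
Average waiting = (11+0+13+19) / 4 = 43/4 = 10.75

10.75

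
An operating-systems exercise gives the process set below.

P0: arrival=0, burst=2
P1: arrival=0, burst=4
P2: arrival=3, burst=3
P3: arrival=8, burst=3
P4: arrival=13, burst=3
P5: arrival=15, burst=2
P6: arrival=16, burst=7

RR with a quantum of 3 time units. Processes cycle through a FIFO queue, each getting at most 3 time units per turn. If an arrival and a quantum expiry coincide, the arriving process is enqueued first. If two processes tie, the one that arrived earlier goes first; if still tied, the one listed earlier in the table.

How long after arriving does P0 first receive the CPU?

Schedule: | P0 0-2 | P1 2-5 | P2 5-8 | P1 8-9 | P3 9-12 | idle 12-13 | P4 13-16 | P5 16-18 | P6 18-25 |
Completion: P0=2  P1=9  P2=8  P3=12  P4=16  P5=18  P6=25
Turnaround (C−A): P0=2  P1=9  P2=5  P3=4  P4=3  P5=3  P6=9
Response(P0) = first start − arrival = 0 − 0 = 0

0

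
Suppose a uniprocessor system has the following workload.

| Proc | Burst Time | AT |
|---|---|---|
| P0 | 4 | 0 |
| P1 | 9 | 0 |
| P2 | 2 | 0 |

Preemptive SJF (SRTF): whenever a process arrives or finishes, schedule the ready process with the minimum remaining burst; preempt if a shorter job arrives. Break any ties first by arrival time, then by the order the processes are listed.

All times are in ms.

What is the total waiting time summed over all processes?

Gantt: | P2 0-2 | P0 2-6 | P1 6-15 |
Completion: P0=6  P1=15  P2=2
Turnaround (C−A): P0=6  P1=15  P2=2
Waiting = turnaround − burst: P0=2, P1=6, P2=0
Total waiting = 2 + 6 + 0 = 8

8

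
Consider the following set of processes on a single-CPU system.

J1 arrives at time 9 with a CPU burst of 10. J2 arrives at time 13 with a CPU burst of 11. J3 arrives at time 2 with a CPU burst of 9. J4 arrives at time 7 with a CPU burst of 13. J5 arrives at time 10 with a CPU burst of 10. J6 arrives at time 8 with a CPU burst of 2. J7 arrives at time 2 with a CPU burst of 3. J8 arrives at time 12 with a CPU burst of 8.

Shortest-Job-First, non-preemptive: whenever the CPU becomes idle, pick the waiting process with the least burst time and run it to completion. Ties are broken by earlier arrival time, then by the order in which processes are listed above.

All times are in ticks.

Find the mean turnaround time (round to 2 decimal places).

24.63

Timeline: | idle 0-2 | J7 2-5 | J3 5-14 | J6 14-16 | J8 16-24 | J1 24-34 | J5 34-44 | J2 44-55 | J4 55-68 |
Completion: J1=34  J2=55  J3=14  J4=68  J5=44  J6=16  J7=5  J8=24
Turnaround (C−A): J1=25  J2=42  J3=12  J4=61  J5=34  J6=8  J7=3  J8=12
Turnaround times: J1=25, J2=42, J3=12, J4=61, J5=34, J6=8, J7=3, J8=12
Average turnaround = (25+42+12+61+34+8+3+12) / 8 = 197/8 = 24.63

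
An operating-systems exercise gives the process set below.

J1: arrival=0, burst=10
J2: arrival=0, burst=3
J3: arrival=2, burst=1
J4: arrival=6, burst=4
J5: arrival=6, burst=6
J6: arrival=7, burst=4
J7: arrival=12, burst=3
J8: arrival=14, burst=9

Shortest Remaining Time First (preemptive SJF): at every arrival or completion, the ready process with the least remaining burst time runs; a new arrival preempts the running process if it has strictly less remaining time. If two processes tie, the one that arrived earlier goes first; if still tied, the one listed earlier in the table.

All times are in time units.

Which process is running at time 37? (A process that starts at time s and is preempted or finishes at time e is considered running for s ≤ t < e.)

J8

Gantt: | J2 0-3 | J3 3-4 | J1 4-6 | J4 6-10 | J6 10-14 | J7 14-17 | J5 17-23 | J1 23-31 | J8 31-40 |
Completion: J1=31  J2=3  J3=4  J4=10  J5=23  J6=14  J7=17  J8=40
Turnaround (C−A): J1=31  J2=3  J3=2  J4=4  J5=17  J6=7  J7=5  J8=26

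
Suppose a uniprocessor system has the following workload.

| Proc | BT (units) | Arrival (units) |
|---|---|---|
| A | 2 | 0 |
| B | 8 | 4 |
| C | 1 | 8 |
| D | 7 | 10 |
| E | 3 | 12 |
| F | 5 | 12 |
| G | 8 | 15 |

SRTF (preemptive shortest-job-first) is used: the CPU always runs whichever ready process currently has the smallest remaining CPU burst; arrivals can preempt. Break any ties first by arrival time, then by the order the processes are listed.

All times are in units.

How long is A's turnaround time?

Gantt: | A 0-2 | idle 2-4 | B 4-8 | C 8-9 | B 9-13 | E 13-16 | F 16-21 | D 21-28 | G 28-36 |
Completion: A=2  B=13  C=9  D=28  E=16  F=21  G=36
Turnaround(A) = completion − arrival = 2 − 0 = 2

2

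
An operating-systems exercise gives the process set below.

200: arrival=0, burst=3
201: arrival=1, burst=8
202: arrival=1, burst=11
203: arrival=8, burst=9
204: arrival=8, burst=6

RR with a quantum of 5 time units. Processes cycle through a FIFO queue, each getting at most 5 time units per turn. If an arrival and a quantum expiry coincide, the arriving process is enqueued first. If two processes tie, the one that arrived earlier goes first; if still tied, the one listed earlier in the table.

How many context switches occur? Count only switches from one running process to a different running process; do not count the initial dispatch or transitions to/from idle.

9

Timeline: | 200 0-3 | 201 3-8 | 202 8-13 | 203 13-18 | 204 18-23 | 201 23-26 | 202 26-31 | 203 31-35 | 204 35-36 | 202 36-37 |
Completion: 200=3  201=26  202=37  203=35  204=36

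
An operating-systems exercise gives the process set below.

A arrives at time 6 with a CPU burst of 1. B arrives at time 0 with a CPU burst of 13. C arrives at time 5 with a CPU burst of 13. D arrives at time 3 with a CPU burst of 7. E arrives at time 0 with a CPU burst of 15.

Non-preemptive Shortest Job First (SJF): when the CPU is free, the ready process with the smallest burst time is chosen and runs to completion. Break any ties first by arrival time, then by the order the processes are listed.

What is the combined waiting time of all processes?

68

Gantt: | B 0-13 | A 13-14 | D 14-21 | C 21-34 | E 34-49 |
Completion: A=14  B=13  C=34  D=21  E=49
Waiting = turnaround − burst: A=7, B=0, C=16, D=11, E=34
Total waiting = 7 + 0 + 16 + 11 + 34 = 68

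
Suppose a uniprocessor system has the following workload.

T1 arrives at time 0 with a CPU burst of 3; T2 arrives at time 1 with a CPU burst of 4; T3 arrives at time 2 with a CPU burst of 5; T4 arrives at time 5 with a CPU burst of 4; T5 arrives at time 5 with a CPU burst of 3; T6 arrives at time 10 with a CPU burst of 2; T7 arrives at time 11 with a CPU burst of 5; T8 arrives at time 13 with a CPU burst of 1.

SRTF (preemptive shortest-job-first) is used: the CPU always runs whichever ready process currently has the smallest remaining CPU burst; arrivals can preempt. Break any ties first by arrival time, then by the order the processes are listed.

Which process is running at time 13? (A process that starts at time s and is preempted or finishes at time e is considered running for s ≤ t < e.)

T8

Schedule: | T1 0-3 | T2 3-7 | T5 7-10 | T6 10-12 | T4 12-13 | T8 13-14 | T4 14-17 | T3 17-22 | T7 22-27 |
Completion: T1=3  T2=7  T3=22  T4=17  T5=10  T6=12  T7=27  T8=14
Turnaround (C−A): T1=3  T2=6  T3=20  T4=12  T5=5  T6=2  T7=16  T8=1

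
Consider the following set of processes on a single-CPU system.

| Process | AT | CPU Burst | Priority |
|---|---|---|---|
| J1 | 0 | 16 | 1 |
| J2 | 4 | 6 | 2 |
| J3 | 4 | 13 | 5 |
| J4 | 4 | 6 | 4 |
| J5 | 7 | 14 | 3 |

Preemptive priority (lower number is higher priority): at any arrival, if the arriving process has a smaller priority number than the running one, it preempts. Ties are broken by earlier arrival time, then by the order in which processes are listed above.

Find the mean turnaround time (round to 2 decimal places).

Gantt: | J1 0-16 | J2 16-22 | J5 22-36 | J4 36-42 | J3 42-55 |
Completion: J1=16  J2=22  J3=55  J4=42  J5=36
Turnaround (C−A): J1=16  J2=18  J3=51  J4=38  J5=29
Turnaround times: J1=16, J2=18, J3=51, J4=38, J5=29
Average turnaround = (16+18+51+38+29) / 5 = 152/5 = 30.40

30.40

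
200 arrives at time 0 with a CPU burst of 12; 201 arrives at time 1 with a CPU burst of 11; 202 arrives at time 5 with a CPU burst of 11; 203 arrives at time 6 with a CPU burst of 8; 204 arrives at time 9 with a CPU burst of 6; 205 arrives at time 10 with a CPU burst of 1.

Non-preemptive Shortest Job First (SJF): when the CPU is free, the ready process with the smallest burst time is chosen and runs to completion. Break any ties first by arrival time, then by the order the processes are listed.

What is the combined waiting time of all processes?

78

Gantt: | 200 0-12 | 205 12-13 | 204 13-19 | 203 19-27 | 201 27-38 | 202 38-49 |
Completion: 200=12  201=38  202=49  203=27  204=19  205=13
Turnaround (C−A): 200=12  201=37  202=44  203=21  204=10  205=3
Waiting = turnaround − burst: 200=0, 201=26, 202=33, 203=13, 204=4, 205=2
Total waiting = 0 + 26 + 33 + 13 + 4 + 2 = 78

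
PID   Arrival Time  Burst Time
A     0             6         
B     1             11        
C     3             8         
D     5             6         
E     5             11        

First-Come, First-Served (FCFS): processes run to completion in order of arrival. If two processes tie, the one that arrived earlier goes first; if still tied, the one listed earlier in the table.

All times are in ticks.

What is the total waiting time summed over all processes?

65

Timeline: | A 0-6 | B 6-17 | C 17-25 | D 25-31 | E 31-42 |
Completion: A=6  B=17  C=25  D=31  E=42
Waiting = turnaround − burst: A=0, B=5, C=14, D=20, E=26
Total waiting = 0 + 5 + 14 + 20 + 26 = 65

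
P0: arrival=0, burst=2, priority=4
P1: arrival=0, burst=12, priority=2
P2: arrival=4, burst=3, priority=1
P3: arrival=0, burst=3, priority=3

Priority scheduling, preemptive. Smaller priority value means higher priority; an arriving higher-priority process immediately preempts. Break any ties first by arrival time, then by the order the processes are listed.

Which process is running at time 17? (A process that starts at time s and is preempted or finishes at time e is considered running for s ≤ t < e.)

P3

Gantt: | P1 0-4 | P2 4-7 | P1 7-15 | P3 15-18 | P0 18-20 |
Completion: P0=20  P1=15  P2=7  P3=18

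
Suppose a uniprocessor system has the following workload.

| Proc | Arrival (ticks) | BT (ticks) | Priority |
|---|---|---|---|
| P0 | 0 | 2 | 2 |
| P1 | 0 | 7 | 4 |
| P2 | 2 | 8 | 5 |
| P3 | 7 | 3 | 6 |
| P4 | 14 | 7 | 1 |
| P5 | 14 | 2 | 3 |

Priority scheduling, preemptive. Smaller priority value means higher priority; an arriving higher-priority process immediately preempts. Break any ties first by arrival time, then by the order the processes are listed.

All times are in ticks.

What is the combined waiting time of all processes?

Gantt: | P0 0-2 | P1 2-9 | P2 9-14 | P4 14-21 | P5 21-23 | P2 23-26 | P3 26-29 |
Completion: P0=2  P1=9  P2=26  P3=29  P4=21  P5=23
Turnaround (C−A): P0=2  P1=9  P2=24  P3=22  P4=7  P5=9
Waiting = turnaround − burst: P0=0, P1=2, P2=16, P3=19, P4=0, P5=7
Total waiting = 0 + 2 + 16 + 19 + 0 + 7 = 44

44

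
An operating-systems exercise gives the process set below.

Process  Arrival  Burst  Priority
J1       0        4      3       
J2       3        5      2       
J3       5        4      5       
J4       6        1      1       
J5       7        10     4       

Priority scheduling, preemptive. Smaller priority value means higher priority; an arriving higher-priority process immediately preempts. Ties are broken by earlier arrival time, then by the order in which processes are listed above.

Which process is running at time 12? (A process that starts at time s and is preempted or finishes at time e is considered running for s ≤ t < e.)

J5

Gantt: | J1 0-3 | J2 3-6 | J4 6-7 | J2 7-9 | J1 9-10 | J5 10-20 | J3 20-24 |
Completion: J1=10  J2=9  J3=24  J4=7  J5=20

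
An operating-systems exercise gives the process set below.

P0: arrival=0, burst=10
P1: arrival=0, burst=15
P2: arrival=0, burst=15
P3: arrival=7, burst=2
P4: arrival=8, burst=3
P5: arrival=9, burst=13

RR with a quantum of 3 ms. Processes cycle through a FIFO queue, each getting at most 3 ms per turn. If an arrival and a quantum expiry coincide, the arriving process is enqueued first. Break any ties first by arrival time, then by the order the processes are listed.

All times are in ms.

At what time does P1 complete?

51

Schedule: | P0 0-3 | P1 3-6 | P2 6-9 | P0 9-12 | P1 12-15 | P3 15-17 | P4 17-20 | P5 20-23 | P2 23-26 | P0 26-29 | P1 29-32 | P5 32-35 | P2 35-38 | P0 38-39 | P1 39-42 | P5 42-45 | P2 45-48 | P1 48-51 | P5 51-54 | P2 54-57 | P5 57-58 |
Completion: P0=39  P1=51  P2=57  P3=17  P4=20  P5=58
Turnaround (C−A): P0=39  P1=51  P2=57  P3=10  P4=12  P5=49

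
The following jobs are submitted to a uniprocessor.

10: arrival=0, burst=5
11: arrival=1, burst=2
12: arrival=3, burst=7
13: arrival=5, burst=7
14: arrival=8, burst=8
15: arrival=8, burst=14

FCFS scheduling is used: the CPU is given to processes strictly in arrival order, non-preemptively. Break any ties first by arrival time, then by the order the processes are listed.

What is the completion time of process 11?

Timeline: | 10 0-5 | 11 5-7 | 12 7-14 | 13 14-21 | 14 21-29 | 15 29-43 |
Completion: 10=5  11=7  12=14  13=21  14=29  15=43

7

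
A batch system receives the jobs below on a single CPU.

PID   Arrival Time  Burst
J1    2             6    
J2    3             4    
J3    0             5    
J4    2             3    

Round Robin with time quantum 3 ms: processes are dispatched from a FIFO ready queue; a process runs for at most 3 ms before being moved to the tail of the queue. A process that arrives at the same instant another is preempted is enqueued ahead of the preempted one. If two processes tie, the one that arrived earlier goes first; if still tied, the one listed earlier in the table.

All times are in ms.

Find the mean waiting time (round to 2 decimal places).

8.25

Gantt: | J3 0-3 | J1 3-6 | J4 6-9 | J2 9-12 | J3 12-14 | J1 14-17 | J2 17-18 |
Completion: J1=17  J2=18  J3=14  J4=9
Turnaround (C−A): J1=15  J2=15  J3=14  J4=7
Waiting times: J1=9, J2=11, J3=9, J4=4
Average waiting = (9+11+9+4) / 4 = 33/4 = 8.25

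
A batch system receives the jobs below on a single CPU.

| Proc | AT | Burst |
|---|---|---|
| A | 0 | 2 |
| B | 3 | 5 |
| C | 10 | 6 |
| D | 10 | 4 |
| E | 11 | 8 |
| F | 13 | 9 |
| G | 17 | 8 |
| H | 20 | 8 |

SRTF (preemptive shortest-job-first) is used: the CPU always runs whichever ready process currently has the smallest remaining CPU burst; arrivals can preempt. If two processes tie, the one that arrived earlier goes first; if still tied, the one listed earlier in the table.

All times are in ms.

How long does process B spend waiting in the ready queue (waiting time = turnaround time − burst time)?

0

Timeline: | A 0-2 | idle 2-3 | B 3-8 | idle 8-10 | D 10-14 | C 14-20 | E 20-28 | G 28-36 | H 36-44 | F 44-53 |
Completion: A=2  B=8  C=20  D=14  E=28  F=53  G=36  H=44
Turnaround (C−A): A=2  B=5  C=10  D=4  E=17  F=40  G=19  H=24
Waiting(B) = turnaround − burst = 5 − 5 = 0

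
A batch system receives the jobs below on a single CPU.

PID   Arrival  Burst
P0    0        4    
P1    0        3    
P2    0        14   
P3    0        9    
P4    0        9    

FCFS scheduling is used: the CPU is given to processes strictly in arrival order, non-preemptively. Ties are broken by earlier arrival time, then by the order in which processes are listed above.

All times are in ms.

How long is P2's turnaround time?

21

Gantt: | P0 0-4 | P1 4-7 | P2 7-21 | P3 21-30 | P4 30-39 |
Completion: P0=4  P1=7  P2=21  P3=30  P4=39
Turnaround(P2) = completion − arrival = 21 − 0 = 21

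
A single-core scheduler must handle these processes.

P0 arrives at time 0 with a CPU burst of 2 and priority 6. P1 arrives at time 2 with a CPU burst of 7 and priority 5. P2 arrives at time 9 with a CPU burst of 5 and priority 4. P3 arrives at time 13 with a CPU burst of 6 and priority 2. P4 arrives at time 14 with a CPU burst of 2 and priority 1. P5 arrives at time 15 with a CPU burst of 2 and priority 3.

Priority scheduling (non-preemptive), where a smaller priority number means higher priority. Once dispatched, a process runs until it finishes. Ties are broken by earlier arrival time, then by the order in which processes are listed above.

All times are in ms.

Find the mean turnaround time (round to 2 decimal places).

Gantt: | P0 0-2 | P1 2-9 | P2 9-14 | P4 14-16 | P3 16-22 | P5 22-24 |
Completion: P0=2  P1=9  P2=14  P3=22  P4=16  P5=24
Turnaround (C−A): P0=2  P1=7  P2=5  P3=9  P4=2  P5=9
Turnaround times: P0=2, P1=7, P2=5, P3=9, P4=2, P5=9
Average turnaround = (2+7+5+9+2+9) / 6 = 34/6 = 5.67

5.67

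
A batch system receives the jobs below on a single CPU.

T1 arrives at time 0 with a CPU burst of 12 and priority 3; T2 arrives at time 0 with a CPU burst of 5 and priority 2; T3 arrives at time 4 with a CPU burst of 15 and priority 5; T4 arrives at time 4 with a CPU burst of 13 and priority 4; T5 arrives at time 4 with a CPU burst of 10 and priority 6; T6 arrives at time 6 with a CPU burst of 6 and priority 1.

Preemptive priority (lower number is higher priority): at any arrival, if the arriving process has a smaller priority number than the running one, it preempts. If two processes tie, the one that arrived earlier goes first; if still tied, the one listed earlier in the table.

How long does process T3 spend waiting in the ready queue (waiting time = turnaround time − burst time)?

32

Gantt: | T2 0-5 | T1 5-6 | T6 6-12 | T1 12-23 | T4 23-36 | T3 36-51 | T5 51-61 |
Completion: T1=23  T2=5  T3=51  T4=36  T5=61  T6=12
Turnaround (C−A): T1=23  T2=5  T3=47  T4=32  T5=57  T6=6
Waiting(T3) = turnaround − burst = 47 − 15 = 32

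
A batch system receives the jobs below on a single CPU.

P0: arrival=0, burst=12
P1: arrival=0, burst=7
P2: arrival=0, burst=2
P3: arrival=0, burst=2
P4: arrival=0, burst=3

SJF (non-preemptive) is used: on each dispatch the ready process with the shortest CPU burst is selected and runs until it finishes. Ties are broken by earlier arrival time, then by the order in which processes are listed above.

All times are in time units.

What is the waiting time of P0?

Schedule: | P2 0-2 | P3 2-4 | P4 4-7 | P1 7-14 | P0 14-26 |
Completion: P0=26  P1=14  P2=2  P3=4  P4=7
Turnaround (C−A): P0=26  P1=14  P2=2  P3=4  P4=7
Waiting(P0) = turnaround − burst = 26 − 12 = 14

14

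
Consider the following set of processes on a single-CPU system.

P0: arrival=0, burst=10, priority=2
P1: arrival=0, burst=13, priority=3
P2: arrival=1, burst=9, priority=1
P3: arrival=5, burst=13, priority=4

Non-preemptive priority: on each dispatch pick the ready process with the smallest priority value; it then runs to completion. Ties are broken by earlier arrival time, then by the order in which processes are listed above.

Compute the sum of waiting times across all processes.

55

Timeline: | P0 0-10 | P2 10-19 | P1 19-32 | P3 32-45 |
Completion: P0=10  P1=32  P2=19  P3=45
Waiting = turnaround − burst: P0=0, P1=19, P2=9, P3=27
Total waiting = 0 + 19 + 9 + 27 = 55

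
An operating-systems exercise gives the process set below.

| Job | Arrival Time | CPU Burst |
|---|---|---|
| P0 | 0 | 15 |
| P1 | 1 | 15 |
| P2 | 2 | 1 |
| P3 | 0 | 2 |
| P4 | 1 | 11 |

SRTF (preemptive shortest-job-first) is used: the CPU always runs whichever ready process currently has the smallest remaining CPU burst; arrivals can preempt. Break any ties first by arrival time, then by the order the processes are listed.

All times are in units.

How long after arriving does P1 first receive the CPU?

28

Gantt: | P3 0-2 | P2 2-3 | P4 3-14 | P0 14-29 | P1 29-44 |
Completion: P0=29  P1=44  P2=3  P3=2  P4=14
Response(P1) = first start − arrival = 29 − 1 = 28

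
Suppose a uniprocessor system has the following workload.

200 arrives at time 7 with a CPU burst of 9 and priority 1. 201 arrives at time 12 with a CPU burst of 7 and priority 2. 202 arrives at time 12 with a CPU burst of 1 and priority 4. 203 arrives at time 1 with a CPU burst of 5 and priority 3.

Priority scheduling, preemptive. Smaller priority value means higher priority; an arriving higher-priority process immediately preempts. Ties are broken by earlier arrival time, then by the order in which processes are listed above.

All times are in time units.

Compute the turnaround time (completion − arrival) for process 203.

5

Timeline: | idle 0-1 | 203 1-6 | idle 6-7 | 200 7-16 | 201 16-23 | 202 23-24 |
Completion: 200=16  201=23  202=24  203=6
Turnaround(203) = completion − arrival = 6 − 1 = 5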